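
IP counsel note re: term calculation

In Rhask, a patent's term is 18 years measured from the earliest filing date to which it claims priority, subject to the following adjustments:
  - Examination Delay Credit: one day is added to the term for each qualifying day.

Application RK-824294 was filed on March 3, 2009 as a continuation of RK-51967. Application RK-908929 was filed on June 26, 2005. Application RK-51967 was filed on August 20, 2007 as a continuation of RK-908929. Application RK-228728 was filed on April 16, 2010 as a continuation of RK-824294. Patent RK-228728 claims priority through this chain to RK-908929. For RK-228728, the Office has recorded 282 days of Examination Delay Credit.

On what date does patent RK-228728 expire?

April 3, 2024

Earliest priority filing: 26 June 2005.
Base term: 26 June 2005 + 18 years → 26 June 2023.
Examination Delay Credit: +282 days → 3 April 2024.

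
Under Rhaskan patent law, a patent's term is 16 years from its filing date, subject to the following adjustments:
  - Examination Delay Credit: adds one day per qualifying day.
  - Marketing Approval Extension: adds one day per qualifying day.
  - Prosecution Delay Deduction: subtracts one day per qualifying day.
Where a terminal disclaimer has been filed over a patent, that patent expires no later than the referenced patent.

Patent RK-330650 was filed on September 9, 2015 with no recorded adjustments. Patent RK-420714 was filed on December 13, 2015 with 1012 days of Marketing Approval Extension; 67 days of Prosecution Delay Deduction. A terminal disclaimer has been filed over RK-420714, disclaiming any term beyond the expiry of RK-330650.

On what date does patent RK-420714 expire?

Natural term of RK-420714:
  Base: filing + 16 years → 13 December 2031.
  Marketing Approval Extension: +1012 days → 20 September 2034.
  Prosecution Delay Deduction: −67 days → 15 July 2034.
Expiry of referenced patent RK-330650:
  Base: filing + 16 years → 9 September 2031.
Terminal disclaimer: RK-420714 expires on the earlier of 15 July 2034 and 9 September 2031.

2031-09-09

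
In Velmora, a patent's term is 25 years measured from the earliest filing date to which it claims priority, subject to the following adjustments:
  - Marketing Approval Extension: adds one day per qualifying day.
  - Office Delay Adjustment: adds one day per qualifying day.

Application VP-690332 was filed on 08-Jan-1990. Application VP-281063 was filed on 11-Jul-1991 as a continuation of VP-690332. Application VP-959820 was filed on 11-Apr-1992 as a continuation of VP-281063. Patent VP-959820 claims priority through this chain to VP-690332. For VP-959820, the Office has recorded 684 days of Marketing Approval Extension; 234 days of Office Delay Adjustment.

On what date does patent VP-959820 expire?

Earliest priority filing: 8 January 1990.
Base term: 8 January 1990 + 25 years → 8 January 2015.
Marketing Approval Extension: +684 days → 22 November 2016.
Office Delay Adjustment: +234 days → 14 July 2017.

July 14, 2017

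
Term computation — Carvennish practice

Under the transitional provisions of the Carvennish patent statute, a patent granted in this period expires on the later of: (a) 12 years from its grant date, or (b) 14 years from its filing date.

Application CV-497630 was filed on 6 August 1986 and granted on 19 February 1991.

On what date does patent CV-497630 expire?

2003-02-19

(a) grant + 12 years → 19 February 2003.
(b) filing + 14 years → 6 August 2000.
Later of the two: 19 February 2003.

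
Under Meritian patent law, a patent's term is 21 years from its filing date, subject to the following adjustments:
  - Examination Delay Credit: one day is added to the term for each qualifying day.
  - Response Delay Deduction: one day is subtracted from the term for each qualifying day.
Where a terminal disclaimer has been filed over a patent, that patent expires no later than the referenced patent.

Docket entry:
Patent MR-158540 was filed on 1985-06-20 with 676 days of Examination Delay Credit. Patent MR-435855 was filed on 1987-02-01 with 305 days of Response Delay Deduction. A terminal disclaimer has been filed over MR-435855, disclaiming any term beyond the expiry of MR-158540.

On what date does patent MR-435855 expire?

2007-04-02

Natural term of MR-435855:
  Base: filing + 21 years → 1 February 2008.
  Response Delay Deduction: −305 days → 2 April 2007.
Expiry of referenced patent MR-158540:
  Base: filing + 21 years → 20 June 2006.
  Examination Delay Credit: +676 days → 26 April 2008.
Terminal disclaimer: MR-435855 expires on the earlier of 2 April 2007 and 26 April 2008.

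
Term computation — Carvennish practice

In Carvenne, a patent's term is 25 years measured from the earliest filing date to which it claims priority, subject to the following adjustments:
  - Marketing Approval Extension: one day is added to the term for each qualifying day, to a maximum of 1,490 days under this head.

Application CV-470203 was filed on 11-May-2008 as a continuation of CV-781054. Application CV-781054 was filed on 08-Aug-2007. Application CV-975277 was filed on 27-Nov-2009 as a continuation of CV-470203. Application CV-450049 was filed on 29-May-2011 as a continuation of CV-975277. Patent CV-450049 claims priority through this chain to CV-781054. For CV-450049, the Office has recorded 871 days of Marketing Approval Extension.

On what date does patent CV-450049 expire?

December 27, 2034

Earliest priority filing: 8 August 2007.
Base term: 8 August 2007 + 25 years → 8 August 2032.
Marketing Approval Extension: 871 days (within the 1490-day cap) → +871 days → 27 December 2034.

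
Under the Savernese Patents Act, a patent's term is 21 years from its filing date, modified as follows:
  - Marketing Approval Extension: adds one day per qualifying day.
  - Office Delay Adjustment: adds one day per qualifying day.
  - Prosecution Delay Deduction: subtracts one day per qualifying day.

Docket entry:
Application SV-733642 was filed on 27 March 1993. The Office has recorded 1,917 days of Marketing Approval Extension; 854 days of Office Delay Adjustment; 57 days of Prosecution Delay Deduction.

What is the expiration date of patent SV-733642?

2021-08-31

Base term: filing date + 21 years → 27 March 2014.
Marketing Approval Extension: +1917 days → 26 June 2019.
Office Delay Adjustment: +854 days → 27 October 2021.
Prosecution Delay Deduction: −57 days → 31 August 2021.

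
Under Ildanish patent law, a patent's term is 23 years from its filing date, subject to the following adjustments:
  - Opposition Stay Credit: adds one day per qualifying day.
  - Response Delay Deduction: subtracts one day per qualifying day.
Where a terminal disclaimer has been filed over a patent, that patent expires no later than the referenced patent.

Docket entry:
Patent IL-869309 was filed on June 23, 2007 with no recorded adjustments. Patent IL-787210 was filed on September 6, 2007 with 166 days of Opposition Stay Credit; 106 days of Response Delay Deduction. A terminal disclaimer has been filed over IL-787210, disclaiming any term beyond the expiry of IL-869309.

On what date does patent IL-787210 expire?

June 23, 2030

Natural term of IL-787210:
  Base: filing + 23 years → 6 September 2030.
  Opposition Stay Credit: +166 days → 19 February 2031.
  Response Delay Deduction: −106 days → 5 November 2030.
Expiry of referenced patent IL-869309:
  Base: filing + 23 years → 23 June 2030.
Terminal disclaimer: IL-787210 expires on the earlier of 5 November 2030 and 23 June 2030.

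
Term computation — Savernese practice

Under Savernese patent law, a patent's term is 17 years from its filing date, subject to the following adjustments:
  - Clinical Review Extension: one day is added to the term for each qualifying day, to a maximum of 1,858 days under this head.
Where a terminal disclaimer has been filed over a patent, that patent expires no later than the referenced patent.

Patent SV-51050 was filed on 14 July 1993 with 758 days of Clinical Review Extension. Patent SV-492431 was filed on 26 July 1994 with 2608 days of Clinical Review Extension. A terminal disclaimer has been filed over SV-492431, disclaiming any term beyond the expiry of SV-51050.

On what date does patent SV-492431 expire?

Natural term of SV-492431:
  Base: filing + 17 years → 26 July 2011.
  Clinical Review Extension: 2608 days claimed exceeds the 1858-day cap, so +1858 days → 26 August 2016.
Expiry of referenced patent SV-51050:
  Base: filing + 17 years → 14 July 2010.
  Clinical Review Extension: 758 days (within the 1858-day cap) → +758 days → 10 August 2012.
Terminal disclaimer: SV-492431 expires on the earlier of 26 August 2016 and 10 August 2012.

2012-08-10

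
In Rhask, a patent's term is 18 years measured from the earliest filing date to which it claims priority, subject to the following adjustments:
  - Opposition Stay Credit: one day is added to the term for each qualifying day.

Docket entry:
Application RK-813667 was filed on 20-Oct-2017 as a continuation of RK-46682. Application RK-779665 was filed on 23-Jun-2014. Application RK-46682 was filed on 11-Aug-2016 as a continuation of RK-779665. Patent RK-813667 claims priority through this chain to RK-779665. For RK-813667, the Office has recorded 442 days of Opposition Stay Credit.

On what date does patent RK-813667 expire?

2033-09-08

Earliest priority filing: 23 June 2014.
Base term: 23 June 2014 + 18 years → 23 June 2032.
Opposition Stay Credit: +442 days → 8 September 2033.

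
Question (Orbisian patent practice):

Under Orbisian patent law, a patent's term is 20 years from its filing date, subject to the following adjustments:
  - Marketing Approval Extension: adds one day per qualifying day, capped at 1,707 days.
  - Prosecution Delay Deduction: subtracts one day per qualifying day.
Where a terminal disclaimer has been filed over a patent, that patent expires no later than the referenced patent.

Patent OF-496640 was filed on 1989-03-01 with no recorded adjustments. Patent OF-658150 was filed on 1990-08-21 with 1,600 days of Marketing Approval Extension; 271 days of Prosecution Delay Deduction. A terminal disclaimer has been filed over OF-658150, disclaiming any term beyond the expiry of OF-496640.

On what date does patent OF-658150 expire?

March 1, 2009

Natural term of OF-658150:
  Base: filing + 20 years → 21 August 2010.
  Marketing Approval Extension: 1600 days (within the 1707-day cap) → +1600 days → 7 January 2015.
  Prosecution Delay Deduction: −271 days → 11 April 2014.
Expiry of referenced patent OF-496640:
  Base: filing + 20 years → 1 March 2009.
Terminal disclaimer: OF-658150 expires on the earlier of 11 April 2014 and 1 March 2009.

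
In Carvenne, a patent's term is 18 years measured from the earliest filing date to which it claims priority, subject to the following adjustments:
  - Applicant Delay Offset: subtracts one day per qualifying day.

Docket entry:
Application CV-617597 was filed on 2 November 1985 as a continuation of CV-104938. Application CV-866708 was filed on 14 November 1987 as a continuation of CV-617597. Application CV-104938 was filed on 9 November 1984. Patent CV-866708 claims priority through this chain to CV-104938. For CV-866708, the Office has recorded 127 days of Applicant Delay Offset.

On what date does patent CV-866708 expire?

Earliest priority filing: 9 November 1984.
Base term: 9 November 1984 + 18 years → 9 November 2002.
Applicant Delay Offset: −127 days → 5 July 2002.

2002-07-05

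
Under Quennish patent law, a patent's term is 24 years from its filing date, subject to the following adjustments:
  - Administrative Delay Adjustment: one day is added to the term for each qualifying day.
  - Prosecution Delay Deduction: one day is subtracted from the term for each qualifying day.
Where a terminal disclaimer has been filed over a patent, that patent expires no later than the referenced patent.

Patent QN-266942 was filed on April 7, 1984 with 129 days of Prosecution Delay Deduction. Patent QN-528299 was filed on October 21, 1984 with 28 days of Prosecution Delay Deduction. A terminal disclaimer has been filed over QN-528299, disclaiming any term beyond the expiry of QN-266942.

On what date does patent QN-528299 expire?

2007-11-30

Natural term of QN-528299:
  Base: filing + 24 years → 21 October 2008.
  Prosecution Delay Deduction: −28 days → 23 September 2008.
Expiry of referenced patent QN-266942:
  Base: filing + 24 years → 7 April 2008.
  Prosecution Delay Deduction: −129 days → 30 November 2007.
Terminal disclaimer: QN-528299 expires on the earlier of 23 September 2008 and 30 November 2007.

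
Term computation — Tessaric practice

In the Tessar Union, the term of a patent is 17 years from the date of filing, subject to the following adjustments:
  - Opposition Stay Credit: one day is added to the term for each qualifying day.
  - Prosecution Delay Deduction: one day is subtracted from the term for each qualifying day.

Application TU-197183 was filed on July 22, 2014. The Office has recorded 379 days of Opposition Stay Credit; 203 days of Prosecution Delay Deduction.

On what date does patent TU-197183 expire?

Base term: filing date + 17 years → 22 July 2031.
Opposition Stay Credit: +379 days → 4 August 2032.
Prosecution Delay Deduction: −203 days → 14 January 2032.

2032-01-14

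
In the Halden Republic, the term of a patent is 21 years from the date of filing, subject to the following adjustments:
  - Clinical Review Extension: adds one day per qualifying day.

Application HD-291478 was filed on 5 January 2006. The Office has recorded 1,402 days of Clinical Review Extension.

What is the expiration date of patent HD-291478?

2030-11-07

Base term: filing date + 21 years → 5 January 2027.
Clinical Review Extension: +1402 days → 7 November 2030.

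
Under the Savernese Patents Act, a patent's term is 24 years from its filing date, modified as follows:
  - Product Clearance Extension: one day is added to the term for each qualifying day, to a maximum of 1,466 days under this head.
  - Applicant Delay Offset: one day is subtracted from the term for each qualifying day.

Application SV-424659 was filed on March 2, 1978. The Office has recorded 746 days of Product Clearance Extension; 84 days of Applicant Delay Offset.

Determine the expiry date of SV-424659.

Base term: filing date + 24 years → 2 March 2002.
Product Clearance Extension: 746 days (within the 1466-day cap) → +746 days → 17 March 2004.
Applicant Delay Offset: −84 days → 24 December 2003.

December 24, 2003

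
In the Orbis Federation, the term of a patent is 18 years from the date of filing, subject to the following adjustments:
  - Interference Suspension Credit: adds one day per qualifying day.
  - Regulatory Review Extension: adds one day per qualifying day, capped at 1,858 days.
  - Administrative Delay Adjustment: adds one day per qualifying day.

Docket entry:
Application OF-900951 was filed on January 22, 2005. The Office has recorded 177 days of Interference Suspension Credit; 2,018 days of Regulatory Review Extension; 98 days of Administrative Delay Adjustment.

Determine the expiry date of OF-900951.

2028-11-24

Base term: filing date + 18 years → 22 January 2023.
Interference Suspension Credit: +177 days → 18 July 2023.
Regulatory Review Extension: 2018 days claimed exceeds the 1858-day cap, so +1858 days → 18 August 2028.
Administrative Delay Adjustment: +98 days → 24 November 2028.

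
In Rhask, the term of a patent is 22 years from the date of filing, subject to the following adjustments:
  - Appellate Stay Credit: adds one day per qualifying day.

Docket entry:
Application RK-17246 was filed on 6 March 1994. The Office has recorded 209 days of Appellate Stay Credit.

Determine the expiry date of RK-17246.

Base term: filing date + 22 years → 6 March 2016.
Appellate Stay Credit: +209 days → 1 October 2016.

October 1, 2016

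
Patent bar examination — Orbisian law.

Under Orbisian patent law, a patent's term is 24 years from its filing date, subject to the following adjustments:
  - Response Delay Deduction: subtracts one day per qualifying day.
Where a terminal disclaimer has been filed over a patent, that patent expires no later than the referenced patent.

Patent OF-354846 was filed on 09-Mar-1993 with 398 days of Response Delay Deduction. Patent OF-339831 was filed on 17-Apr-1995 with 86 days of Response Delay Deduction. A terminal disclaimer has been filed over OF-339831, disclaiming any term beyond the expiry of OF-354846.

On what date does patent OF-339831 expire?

Natural term of OF-339831:
  Base: filing + 24 years → 17 April 2019.
  Response Delay Deduction: −86 days → 21 January 2019.
Expiry of referenced patent OF-354846:
  Base: filing + 24 years → 9 March 2017.
  Response Delay Deduction: −398 days → 5 February 2016.
Terminal disclaimer: OF-339831 expires on the earlier of 21 January 2019 and 5 February 2016.

2016-02-05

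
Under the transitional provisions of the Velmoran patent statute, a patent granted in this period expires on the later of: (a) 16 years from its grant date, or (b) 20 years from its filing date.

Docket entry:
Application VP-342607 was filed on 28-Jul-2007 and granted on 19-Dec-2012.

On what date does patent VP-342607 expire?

(a) grant + 16 years → 19 December 2028.
(b) filing + 20 years → 28 July 2027.
Later of the two: 19 December 2028.

December 19, 2028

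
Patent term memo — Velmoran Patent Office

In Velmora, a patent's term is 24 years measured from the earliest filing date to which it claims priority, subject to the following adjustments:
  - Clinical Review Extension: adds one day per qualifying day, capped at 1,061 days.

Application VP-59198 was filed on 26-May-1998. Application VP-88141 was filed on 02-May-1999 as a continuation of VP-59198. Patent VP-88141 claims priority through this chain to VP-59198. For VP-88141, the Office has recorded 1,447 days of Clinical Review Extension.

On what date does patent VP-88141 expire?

Earliest priority filing: 26 May 1998.
Base term: 26 May 1998 + 24 years → 26 May 2022.
Clinical Review Extension: 1447 days claimed exceeds the 1061-day cap, so +1061 days → 21 April 2025.

2025-04-21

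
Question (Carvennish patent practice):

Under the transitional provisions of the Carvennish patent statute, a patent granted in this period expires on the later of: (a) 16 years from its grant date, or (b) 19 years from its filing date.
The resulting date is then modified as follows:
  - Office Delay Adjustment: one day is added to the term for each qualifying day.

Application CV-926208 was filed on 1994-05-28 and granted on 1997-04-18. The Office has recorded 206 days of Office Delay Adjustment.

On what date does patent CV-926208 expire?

(a) grant + 16 years → 18 April 2013.
(b) filing + 19 years → 28 May 2013.
Later of the two: 28 May 2013.
Office Delay Adjustment: +206 days → 20 December 2013.

2013-12-20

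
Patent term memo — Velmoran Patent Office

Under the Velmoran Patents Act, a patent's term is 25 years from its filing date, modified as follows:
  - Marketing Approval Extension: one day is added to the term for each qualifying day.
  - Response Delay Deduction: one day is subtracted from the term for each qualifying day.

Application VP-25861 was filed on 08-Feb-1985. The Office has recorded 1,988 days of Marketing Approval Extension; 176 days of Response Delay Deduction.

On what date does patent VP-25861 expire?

January 25, 2015

Base term: filing date + 25 years → 8 February 2010.
Marketing Approval Extension: +1988 days → 20 July 2015.
Response Delay Deduction: −176 days → 25 January 2015.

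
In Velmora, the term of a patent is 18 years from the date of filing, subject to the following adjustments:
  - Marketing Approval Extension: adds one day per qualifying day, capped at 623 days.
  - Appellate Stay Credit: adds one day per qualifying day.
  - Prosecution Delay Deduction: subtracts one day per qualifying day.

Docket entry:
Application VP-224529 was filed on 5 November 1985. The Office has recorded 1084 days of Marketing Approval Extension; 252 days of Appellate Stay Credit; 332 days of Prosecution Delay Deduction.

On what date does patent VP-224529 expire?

Base term: filing date + 18 years → 5 November 2003.
Marketing Approval Extension: 1084 days claimed exceeds the 623-day cap, so +623 days → 20 July 2005.
Appellate Stay Credit: +252 days → 29 March 2006.
Prosecution Delay Deduction: −332 days → 1 May 2005.

May 1, 2005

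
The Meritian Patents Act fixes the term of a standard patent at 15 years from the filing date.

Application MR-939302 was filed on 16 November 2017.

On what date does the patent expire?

November 16, 2032

Filing date + 15 years → 16 November 2032.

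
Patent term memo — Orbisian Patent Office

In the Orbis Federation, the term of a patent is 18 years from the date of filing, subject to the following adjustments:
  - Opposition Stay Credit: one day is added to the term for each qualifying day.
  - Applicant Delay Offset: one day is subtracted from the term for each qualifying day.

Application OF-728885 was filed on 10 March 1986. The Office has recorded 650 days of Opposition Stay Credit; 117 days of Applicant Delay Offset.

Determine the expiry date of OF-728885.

August 25, 2005

Base term: filing date + 18 years → 10 March 2004.
Opposition Stay Credit: +650 days → 20 December 2005.
Applicant Delay Offset: −117 days → 25 August 2005.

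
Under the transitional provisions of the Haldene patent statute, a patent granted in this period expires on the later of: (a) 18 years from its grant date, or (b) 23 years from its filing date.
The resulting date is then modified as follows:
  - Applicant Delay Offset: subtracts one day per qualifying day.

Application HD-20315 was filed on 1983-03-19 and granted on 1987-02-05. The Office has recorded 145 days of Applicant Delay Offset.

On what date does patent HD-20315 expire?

(a) grant + 18 years → 5 February 2005.
(b) filing + 23 years → 19 March 2006.
Later of the two: 19 March 2006.
Applicant Delay Offset: −145 days → 25 October 2005.

2005-10-25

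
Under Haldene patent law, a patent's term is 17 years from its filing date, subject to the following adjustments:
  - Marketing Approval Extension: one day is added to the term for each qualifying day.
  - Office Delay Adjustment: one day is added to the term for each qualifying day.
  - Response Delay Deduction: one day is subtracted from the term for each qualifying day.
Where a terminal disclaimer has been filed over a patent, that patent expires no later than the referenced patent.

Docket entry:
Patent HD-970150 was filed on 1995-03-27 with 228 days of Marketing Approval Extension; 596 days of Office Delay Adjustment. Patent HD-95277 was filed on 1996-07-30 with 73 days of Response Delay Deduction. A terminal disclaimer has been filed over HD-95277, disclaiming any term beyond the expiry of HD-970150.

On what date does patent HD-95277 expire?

Natural term of HD-95277:
  Base: filing + 17 years → 30 July 2013.
  Response Delay Deduction: −73 days → 18 May 2013.
Expiry of referenced patent HD-970150:
  Base: filing + 17 years → 27 March 2012.
  Marketing Approval Extension: +228 days → 10 November 2012.
  Office Delay Adjustment: +596 days → 29 June 2014.
Terminal disclaimer: HD-95277 expires on the earlier of 18 May 2013 and 29 June 2014.

2013-05-18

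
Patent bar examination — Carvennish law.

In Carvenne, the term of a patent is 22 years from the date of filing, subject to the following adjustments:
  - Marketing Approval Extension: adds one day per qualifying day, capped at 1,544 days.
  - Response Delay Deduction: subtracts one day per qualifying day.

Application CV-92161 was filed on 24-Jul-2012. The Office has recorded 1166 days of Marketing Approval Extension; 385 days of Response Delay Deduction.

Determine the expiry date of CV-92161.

September 12, 2036

Base term: filing date + 22 years → 24 July 2034.
Marketing Approval Extension: 1166 days (within the 1544-day cap) → +1166 days → 2 October 2037.
Response Delay Deduction: −385 days → 12 September 2036.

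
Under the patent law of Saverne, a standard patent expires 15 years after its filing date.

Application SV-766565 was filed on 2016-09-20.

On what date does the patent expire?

2031-09-20

Filing date + 15 years → 20 September 2031.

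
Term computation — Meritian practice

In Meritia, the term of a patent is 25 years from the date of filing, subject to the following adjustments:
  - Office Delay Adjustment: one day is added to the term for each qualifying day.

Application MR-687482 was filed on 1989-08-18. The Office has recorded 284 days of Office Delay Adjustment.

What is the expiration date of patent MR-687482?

Base term: filing date + 25 years → 18 August 2014.
Office Delay Adjustment: +284 days → 29 May 2015.

2015-05-29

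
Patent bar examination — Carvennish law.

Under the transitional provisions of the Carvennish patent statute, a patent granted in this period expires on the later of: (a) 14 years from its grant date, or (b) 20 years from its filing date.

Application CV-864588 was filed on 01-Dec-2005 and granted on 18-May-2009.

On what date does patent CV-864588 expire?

December 1, 2025

(a) grant + 14 years → 18 May 2023.
(b) filing + 20 years → 1 December 2025.
Later of the two: 1 December 2025.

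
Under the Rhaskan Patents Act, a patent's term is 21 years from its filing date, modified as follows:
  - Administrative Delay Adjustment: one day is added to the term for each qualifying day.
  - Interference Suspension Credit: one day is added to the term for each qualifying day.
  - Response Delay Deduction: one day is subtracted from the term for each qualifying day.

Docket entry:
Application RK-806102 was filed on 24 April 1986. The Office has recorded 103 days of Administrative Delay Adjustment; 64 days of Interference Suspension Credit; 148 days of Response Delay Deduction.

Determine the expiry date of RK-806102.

Base term: filing date + 21 years → 24 April 2007.
Administrative Delay Adjustment: +103 days → 5 August 2007.
Interference Suspension Credit: +64 days → 8 October 2007.
Response Delay Deduction: −148 days → 13 May 2007.

May 13, 2007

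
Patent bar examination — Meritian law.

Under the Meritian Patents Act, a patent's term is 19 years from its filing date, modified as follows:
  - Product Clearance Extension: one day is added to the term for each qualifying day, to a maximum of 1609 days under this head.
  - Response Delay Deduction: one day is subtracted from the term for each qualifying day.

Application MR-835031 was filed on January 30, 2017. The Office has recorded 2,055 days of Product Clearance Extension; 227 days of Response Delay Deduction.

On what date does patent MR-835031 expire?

Base term: filing date + 19 years → 30 January 2036.
Product Clearance Extension: 2055 days claimed exceeds the 1609-day cap, so +1609 days → 26 June 2040.
Response Delay Deduction: −227 days → 12 November 2039.

November 12, 2039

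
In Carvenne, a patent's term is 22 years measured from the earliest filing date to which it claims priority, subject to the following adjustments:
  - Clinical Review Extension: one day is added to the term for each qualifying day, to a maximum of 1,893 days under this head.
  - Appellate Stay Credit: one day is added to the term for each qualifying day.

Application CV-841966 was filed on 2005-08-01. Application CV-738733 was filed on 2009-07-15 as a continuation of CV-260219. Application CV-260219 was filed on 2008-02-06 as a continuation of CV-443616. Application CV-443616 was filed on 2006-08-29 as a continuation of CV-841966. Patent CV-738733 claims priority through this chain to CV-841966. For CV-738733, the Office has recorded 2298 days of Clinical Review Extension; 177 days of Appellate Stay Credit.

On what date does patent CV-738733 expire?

Earliest priority filing: 1 August 2005.
Base term: 1 August 2005 + 22 years → 1 August 2027.
Clinical Review Extension: 2298 days claimed exceeds the 1893-day cap, so +1893 days → 6 October 2032.
Appellate Stay Credit: +177 days → 1 April 2033.

April 1, 2033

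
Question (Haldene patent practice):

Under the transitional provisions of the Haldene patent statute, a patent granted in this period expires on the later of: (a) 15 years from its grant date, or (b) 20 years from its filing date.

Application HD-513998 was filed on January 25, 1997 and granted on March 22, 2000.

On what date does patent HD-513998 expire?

January 25, 2017

(a) grant + 15 years → 22 March 2015.
(b) filing + 20 years → 25 January 2017.
Later of the two: 25 January 2017.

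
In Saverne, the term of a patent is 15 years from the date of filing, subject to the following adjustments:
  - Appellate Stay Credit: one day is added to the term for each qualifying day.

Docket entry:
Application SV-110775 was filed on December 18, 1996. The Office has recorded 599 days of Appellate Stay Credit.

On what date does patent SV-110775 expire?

Base term: filing date + 15 years → 18 December 2011.
Appellate Stay Credit: +599 days → 8 August 2013.

2013-08-08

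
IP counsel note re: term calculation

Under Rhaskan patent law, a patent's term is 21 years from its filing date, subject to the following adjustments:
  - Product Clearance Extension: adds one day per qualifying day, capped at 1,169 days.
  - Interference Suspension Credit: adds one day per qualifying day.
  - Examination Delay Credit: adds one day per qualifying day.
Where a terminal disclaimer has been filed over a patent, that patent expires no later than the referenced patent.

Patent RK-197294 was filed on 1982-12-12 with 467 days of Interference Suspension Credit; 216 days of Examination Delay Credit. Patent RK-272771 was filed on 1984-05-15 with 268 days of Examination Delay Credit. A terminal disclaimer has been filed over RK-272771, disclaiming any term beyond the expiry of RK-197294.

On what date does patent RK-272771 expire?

2005-10-25

Natural term of RK-272771:
  Base: filing + 21 years → 15 May 2005.
  Examination Delay Credit: +268 days → 7 February 2006.
Expiry of referenced patent RK-197294:
  Base: filing + 21 years → 12 December 2003.
  Interference Suspension Credit: +467 days → 23 March 2005.
  Examination Delay Credit: +216 days → 25 October 2005.
Terminal disclaimer: RK-272771 expires on the earlier of 7 February 2006 and 25 October 2005.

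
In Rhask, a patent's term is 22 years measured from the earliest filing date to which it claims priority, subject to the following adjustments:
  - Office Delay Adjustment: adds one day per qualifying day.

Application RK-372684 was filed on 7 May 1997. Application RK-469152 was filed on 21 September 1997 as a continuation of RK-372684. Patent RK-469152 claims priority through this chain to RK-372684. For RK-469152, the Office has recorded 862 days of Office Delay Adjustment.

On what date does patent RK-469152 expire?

Earliest priority filing: 7 May 1997.
Base term: 7 May 1997 + 22 years → 7 May 2019.
Office Delay Adjustment: +862 days → 15 September 2021.

2021-09-15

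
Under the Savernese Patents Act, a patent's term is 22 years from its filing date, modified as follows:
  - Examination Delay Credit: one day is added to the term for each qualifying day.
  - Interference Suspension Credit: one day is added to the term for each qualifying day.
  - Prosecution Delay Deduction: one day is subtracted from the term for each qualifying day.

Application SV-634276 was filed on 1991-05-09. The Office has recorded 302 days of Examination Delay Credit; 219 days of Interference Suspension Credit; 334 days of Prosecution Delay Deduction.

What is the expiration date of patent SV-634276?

Base term: filing date + 22 years → 9 May 2013.
Examination Delay Credit: +302 days → 7 March 2014.
Interference Suspension Credit: +219 days → 12 October 2014.
Prosecution Delay Deduction: −334 days → 12 November 2013.

November 12, 2013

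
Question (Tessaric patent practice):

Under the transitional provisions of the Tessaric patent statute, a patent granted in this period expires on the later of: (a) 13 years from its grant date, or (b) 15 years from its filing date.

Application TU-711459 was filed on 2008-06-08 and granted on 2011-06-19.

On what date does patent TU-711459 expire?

June 19, 2024

(a) grant + 13 years → 19 June 2024.
(b) filing + 15 years → 8 June 2023.
Later of the two: 19 June 2024.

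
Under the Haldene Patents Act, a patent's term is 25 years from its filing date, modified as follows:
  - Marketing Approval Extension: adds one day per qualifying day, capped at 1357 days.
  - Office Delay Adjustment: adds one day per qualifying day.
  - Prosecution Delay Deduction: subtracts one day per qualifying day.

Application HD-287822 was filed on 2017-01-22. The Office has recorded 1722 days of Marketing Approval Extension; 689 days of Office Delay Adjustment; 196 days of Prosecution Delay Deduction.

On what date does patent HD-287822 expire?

Base term: filing date + 25 years → 22 January 2042.
Marketing Approval Extension: 1722 days claimed exceeds the 1357-day cap, so +1357 days → 10 October 2045.
Office Delay Adjustment: +689 days → 30 August 2047.
Prosecution Delay Deduction: −196 days → 15 February 2047.

2047-02-15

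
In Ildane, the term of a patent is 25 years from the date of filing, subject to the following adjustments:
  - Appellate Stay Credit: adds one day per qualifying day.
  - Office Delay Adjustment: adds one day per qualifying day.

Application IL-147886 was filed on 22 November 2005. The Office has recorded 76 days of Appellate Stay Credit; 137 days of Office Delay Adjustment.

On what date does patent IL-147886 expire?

Base term: filing date + 25 years → 22 November 2030.
Appellate Stay Credit: +76 days → 6 February 2031.
Office Delay Adjustment: +137 days → 23 June 2031.

June 23, 2031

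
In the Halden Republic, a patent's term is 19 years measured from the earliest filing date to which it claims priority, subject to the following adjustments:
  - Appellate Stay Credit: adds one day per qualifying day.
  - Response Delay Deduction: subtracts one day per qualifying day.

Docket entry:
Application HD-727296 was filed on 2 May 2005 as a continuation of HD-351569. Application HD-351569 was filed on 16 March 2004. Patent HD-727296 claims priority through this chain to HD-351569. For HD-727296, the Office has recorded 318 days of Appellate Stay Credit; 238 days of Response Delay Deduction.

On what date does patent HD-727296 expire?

2023-06-04

Earliest priority filing: 16 March 2004.
Base term: 16 March 2004 + 19 years → 16 March 2023.
Appellate Stay Credit: +318 days → 28 January 2024.
Response Delay Deduction: −238 days → 4 June 2023.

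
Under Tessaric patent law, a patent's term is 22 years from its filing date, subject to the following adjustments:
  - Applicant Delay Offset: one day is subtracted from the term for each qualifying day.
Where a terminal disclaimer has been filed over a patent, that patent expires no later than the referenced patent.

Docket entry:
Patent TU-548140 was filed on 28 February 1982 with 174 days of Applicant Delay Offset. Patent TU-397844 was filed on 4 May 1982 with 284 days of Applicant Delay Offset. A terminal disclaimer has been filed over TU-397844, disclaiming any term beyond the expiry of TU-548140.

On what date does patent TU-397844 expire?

July 25, 2003

Natural term of TU-397844:
  Base: filing + 22 years → 4 May 2004.
  Applicant Delay Offset: −284 days → 25 July 2003.
Expiry of referenced patent TU-548140:
  Base: filing + 22 years → 28 February 2004.
  Applicant Delay Offset: −174 days → 7 September 2003.
Terminal disclaimer: TU-397844 expires on the earlier of 25 July 2003 and 7 September 2003.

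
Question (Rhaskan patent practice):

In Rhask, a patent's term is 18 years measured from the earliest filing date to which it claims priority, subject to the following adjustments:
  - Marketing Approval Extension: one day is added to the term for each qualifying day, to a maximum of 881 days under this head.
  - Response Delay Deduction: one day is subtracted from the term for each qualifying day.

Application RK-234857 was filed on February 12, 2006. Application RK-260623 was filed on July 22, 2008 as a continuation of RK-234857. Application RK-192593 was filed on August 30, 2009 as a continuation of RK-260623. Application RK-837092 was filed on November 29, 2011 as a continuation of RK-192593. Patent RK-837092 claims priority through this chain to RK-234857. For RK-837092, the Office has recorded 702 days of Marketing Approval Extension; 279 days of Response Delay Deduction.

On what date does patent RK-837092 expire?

2025-04-10

Earliest priority filing: 12 February 2006.
Base term: 12 February 2006 + 18 years → 12 February 2024.
Marketing Approval Extension: 702 days (within the 881-day cap) → +702 days → 14 January 2026.
Response Delay Deduction: −279 days → 10 April 2025.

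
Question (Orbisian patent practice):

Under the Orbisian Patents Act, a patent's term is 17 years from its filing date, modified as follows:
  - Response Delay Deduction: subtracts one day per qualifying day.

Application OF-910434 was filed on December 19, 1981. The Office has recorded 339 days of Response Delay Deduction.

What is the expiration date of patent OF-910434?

1998-01-14

Base term: filing date + 17 years → 19 December 1998.
Response Delay Deduction: −339 days → 14 January 1998.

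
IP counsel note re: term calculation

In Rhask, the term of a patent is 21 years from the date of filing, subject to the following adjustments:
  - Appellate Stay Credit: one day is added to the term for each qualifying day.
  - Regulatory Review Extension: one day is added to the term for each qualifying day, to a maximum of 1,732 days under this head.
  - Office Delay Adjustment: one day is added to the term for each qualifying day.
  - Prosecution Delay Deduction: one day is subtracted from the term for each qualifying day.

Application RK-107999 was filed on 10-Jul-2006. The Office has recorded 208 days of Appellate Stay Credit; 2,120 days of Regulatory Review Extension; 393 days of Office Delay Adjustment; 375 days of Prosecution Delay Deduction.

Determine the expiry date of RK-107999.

2032-11-18

Base term: filing date + 21 years → 10 July 2027.
Appellate Stay Credit: +208 days → 3 February 2028.
Regulatory Review Extension: 2120 days claimed exceeds the 1732-day cap, so +1732 days → 31 October 2032.
Office Delay Adjustment: +393 days → 28 November 2033.
Prosecution Delay Deduction: −375 days → 18 November 2032.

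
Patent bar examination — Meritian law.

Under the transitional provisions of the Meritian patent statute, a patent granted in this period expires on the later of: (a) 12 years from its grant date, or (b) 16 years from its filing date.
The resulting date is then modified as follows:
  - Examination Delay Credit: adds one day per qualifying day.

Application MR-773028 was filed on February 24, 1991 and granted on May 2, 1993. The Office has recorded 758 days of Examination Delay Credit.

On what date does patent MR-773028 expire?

(a) grant + 12 years → 2 May 2005.
(b) filing + 16 years → 24 February 2007.
Later of the two: 24 February 2007.
Examination Delay Credit: +758 days → 23 March 2009.

March 23, 2009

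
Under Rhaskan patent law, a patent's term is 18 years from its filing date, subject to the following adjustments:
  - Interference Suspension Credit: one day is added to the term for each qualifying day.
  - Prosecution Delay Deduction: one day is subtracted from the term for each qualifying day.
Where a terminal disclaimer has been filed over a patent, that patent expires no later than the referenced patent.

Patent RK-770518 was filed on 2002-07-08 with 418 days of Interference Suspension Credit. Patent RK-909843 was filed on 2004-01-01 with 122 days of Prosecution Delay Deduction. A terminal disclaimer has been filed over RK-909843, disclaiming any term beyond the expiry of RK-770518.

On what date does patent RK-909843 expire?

August 30, 2021

Natural term of RK-909843:
  Base: filing + 18 years → 1 January 2022.
  Prosecution Delay Deduction: −122 days → 1 September 2021.
Expiry of referenced patent RK-770518:
  Base: filing + 18 years → 8 July 2020.
  Interference Suspension Credit: +418 days → 30 August 2021.
Terminal disclaimer: RK-909843 expires on the earlier of 1 September 2021 and 30 August 2021.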